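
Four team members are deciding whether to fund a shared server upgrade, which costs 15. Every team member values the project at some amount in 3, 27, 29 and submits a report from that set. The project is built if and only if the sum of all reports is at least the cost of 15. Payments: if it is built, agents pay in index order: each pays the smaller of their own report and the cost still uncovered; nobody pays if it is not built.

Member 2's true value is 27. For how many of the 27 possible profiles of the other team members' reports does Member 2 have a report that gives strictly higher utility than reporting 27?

8

Others report (3, 3, 27): truth gives 15; report 3 gives 24 > 15. Violating.
Others report (3, 3, 29): truth gives 15; report 3 gives 24 > 15. Violating.
Others report (3, 27, 3): truth gives 15; report 3 gives 24 > 15. Violating.
Others report (3, 27, 27): truth gives 15; report 3 gives 24 > 15. Violating.
Others report (3, 3, 3): truth gives 15; no alternative beats it.
Others report (27, 3, 3): truth gives 27; no alternative beats it.
(Checking all 27 profiles: 8 have a profitable deviation, 19 do not.)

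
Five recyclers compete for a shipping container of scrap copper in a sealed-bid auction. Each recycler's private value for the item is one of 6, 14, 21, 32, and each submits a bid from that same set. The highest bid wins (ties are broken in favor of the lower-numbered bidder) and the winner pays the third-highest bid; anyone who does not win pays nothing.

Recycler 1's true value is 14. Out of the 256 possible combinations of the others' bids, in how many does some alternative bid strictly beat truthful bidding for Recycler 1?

Others bid (6, 6, 6, 21): truth gives 0; bid 21 gives 8 > 0. Violating.
Others bid (6, 6, 6, 32): truth gives 0; bid 32 gives 8 > 0. Violating.
Others bid (6, 6, 21, 6): truth gives 0; bid 21 gives 8 > 0. Violating.
Others bid (6, 6, 32, 6): truth gives 0; bid 32 gives 8 > 0. Violating.
Others bid (6, 6, 6, 6): truth gives 8; no alternative beats it.
Others bid (6, 6, 6, 14): truth gives 8; no alternative beats it.
(Checking all 256 profiles: 8 have a profitable deviation, 248 do not.)

8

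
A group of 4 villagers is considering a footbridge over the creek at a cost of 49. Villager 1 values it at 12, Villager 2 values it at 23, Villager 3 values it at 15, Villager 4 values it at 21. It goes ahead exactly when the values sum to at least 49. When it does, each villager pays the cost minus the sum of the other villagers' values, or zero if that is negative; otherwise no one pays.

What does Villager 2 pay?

1

Total value 71 ≥ cost 49, so the project is built.
The other villagers' values sum to 48.
Cost minus that sum is 49 - 48 = 1.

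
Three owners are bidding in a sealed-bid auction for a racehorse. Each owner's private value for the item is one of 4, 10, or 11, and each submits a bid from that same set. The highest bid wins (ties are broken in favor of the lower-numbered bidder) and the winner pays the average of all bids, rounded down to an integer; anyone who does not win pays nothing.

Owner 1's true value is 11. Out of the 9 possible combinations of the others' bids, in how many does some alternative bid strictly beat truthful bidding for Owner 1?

1

Others bid (4, 4): truth gives 5; bid 4 gives 7 > 5. Violating.
Others bid (4, 10): truth gives 3; no alternative beats it.
Others bid (4, 11): truth gives 3; no alternative beats it.
(Checking all 9 profiles: 1 has a profitable deviation, 8 do not.)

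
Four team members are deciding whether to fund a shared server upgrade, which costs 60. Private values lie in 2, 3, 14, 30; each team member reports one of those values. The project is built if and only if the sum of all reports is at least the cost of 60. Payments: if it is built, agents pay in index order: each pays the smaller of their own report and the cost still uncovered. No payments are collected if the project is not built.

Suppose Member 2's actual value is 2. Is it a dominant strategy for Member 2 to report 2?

Yes

Check each profile of the others' reports and compare truth against every alternative report.
Others report (2, 30, 30): truth gives 0, best alternative gives -1.
Others report (3, 30, 30): truth gives 0, best alternative gives -1.
Others report (14, 14, 30): truth gives 0, best alternative gives -1.
Others report (14, 30, 14): truth gives 0, best alternative gives -1.
Others report (14, 30, 30): truth gives 0, best alternative gives -1.
Others report (30, 2, 30): truth gives 0, best alternative gives -1.
(Remaining 58 profiles checked similarly; truth is weakly best in each.)
In every case the truthful report is at least as good as any alternative, so it is a dominant strategy.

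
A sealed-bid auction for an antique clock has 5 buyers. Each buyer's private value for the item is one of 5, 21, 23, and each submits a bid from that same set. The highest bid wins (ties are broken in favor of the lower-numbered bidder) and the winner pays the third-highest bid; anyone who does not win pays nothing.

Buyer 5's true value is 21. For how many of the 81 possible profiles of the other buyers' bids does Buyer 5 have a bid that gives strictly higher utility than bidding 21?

Others bid (5, 5, 5, 21): truth gives 0; bid 23 gives 16 > 0. Violating.
Others bid (5, 5, 21, 5): truth gives 0; bid 23 gives 16 > 0. Violating.
Others bid (5, 21, 5, 5): truth gives 0; bid 23 gives 16 > 0. Violating.
Others bid (21, 5, 5, 5): truth gives 0; bid 23 gives 16 > 0. Violating.
Others bid (5, 5, 5, 5): truth gives 16; no alternative beats it.
Others bid (5, 5, 5, 23): truth gives 0; no alternative beats it.
(Checking all 81 profiles: 4 have a profitable deviation, 77 do not.)

4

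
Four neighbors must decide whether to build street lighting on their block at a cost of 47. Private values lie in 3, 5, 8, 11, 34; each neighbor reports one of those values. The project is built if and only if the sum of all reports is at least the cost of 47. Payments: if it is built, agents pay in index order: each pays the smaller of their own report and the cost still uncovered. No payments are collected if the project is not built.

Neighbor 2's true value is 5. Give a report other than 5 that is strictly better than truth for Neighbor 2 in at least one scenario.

Suppose Neighbor 1 reports 3, Neighbor 3 reports 8 and Neighbor 4 reports 34.
Report 5: project built, pays 5, utility 5 - 5 = 0.
Report 3: project built, pays 3, utility 5 - 3 = 2.
So reporting 3 beats truth here (2 > 0).

3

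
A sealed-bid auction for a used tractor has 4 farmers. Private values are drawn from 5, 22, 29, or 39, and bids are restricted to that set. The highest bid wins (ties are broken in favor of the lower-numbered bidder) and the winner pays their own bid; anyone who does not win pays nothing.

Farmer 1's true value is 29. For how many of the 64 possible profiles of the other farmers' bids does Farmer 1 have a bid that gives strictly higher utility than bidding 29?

Others bid (5, 5, 5): truth gives 0; bid 5 gives 24 > 0. Violating.
Others bid (5, 5, 22): truth gives 0; bid 22 gives 7 > 0. Violating.
Others bid (5, 22, 5): truth gives 0; bid 22 gives 7 > 0. Violating.
Others bid (5, 22, 22): truth gives 0; bid 22 gives 7 > 0. Violating.
Others bid (5, 5, 29): truth gives 0; no alternative beats it.
Others bid (5, 5, 39): truth gives 0; no alternative beats it.
(Checking all 64 profiles: 8 have a profitable deviation, 56 do not.)

8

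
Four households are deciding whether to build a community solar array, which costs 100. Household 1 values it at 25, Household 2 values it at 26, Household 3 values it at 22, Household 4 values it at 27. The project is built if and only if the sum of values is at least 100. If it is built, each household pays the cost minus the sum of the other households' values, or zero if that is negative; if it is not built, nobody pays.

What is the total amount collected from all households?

Total value 100 ≥ cost 100, so it is built.
Household 1: others sum to 75; max(0, 100 - 75) = 25.
Household 2: others sum to 74; max(0, 100 - 74) = 26.
Household 3: others sum to 78; max(0, 100 - 78) = 22.
Household 4: others sum to 73; max(0, 100 - 73) = 27.
Total collected = 25 + 26 + 22 + 27 = 100.

100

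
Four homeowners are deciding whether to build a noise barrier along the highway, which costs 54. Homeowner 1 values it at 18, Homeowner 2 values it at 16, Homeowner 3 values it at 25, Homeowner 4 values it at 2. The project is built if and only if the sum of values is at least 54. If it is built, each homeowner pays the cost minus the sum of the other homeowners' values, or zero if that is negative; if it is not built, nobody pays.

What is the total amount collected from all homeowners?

38

Total value 61 ≥ cost 54, so it is built.
Homeowner 1: others sum to 43; max(0, 54 - 43) = 11.
Homeowner 2: others sum to 45; max(0, 54 - 45) = 9.
Homeowner 3: others sum to 36; max(0, 54 - 36) = 18.
Homeowner 4: others sum to 59; max(0, 54 - 59) = 0.
Total collected = 11 + 9 + 18 + 0 = 38.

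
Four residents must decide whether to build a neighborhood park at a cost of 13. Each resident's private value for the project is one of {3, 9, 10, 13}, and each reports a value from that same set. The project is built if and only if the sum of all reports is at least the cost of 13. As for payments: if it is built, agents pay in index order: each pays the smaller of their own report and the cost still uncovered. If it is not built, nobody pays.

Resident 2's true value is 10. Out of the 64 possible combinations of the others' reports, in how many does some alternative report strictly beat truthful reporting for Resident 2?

Others report (3, 3, 3): truth gives 0; report 9 gives 1 > 0. Violating.
Others report (3, 3, 9): truth gives 0; report 3 gives 7 > 0. Violating.
Others report (3, 3, 10): truth gives 0; report 3 gives 7 > 0. Violating.
Others report (3, 3, 13): truth gives 0; report 3 gives 7 > 0. Violating.
Others report (10, 3, 3): truth gives 7; no alternative beats it.
Others report (10, 3, 9): truth gives 7; no alternative beats it.
(Checking all 64 profiles: 32 have a profitable deviation, 32 do not.)

32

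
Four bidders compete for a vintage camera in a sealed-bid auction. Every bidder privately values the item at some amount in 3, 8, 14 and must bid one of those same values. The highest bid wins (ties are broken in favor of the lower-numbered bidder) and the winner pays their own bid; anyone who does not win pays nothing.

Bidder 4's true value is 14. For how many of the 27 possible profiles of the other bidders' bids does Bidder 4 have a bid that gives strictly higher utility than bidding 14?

Others bid (3, 3, 3): truth gives 0; bid 8 gives 6 > 0. Violating.
Others bid (3, 3, 8): truth gives 0; no alternative beats it.
Others bid (3, 3, 14): truth gives 0; no alternative beats it.
(Checking all 27 profiles: 1 has a profitable deviation, 26 do not.)

1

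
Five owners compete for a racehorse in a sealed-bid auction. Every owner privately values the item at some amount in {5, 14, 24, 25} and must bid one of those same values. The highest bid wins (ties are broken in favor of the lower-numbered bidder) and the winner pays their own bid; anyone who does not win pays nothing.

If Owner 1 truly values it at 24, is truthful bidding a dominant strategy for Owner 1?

No

Consider the case where Owner 2 bids 5, Owner 3 bids 5, Owner 4 bids 5 and Owner 5 bids 5.
Truthful bid 24: wins, pays 24, utility 24 - 24 = 0.
Bid 5 instead: wins, pays 5, utility 24 - 5 = 19.
Since 19 > 0, bidding 5 is strictly better here, so truthful bidding is not dominant.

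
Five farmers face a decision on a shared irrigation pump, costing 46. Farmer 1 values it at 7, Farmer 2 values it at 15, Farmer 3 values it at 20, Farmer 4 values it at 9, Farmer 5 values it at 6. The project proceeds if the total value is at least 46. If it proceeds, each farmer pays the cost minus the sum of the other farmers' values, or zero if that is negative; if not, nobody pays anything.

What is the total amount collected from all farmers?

13

Total value 57 ≥ cost 46, so it is built.
Farmer 1: others sum to 50; max(0, 46 - 50) = 0.
Farmer 2: others sum to 42; max(0, 46 - 42) = 4.
Farmer 3: others sum to 37; max(0, 46 - 37) = 9.
Farmer 4: others sum to 48; max(0, 46 - 48) = 0.
Farmer 5: others sum to 51; max(0, 46 - 51) = 0.
Total collected = 0 + 4 + 9 + 0 + 0 = 13.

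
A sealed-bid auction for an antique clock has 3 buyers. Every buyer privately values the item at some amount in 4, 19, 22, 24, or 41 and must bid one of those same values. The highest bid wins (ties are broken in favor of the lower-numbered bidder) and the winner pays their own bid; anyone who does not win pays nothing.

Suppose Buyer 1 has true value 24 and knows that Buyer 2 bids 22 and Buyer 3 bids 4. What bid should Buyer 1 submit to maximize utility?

22

Bid 4: loses, pays 0, utility 0.
Bid 19: loses, pays 0, utility 0.
Bid 22: wins, pays 22, utility 24 - 22 = 2.
Bid 24: wins, pays 24, utility 24 - 24 = 0.
Bid 41: wins, pays 41, utility 24 - 41 = -17.
The best choice is 22 with utility 2.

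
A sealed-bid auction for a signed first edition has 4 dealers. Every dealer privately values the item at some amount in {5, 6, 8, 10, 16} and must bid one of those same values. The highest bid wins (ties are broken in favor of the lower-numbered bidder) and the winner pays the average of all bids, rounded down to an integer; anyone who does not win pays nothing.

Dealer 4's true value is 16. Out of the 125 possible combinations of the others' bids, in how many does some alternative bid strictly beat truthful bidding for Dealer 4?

Others bid (5, 5, 5): truth gives 9; bid 6 gives 11 > 9. Violating.
Others bid (5, 5, 6): truth gives 8; bid 8 gives 10 > 8. Violating.
Others bid (5, 5, 8): truth gives 8; bid 10 gives 9 > 8. Violating.
Others bid (5, 6, 5): truth gives 8; bid 8 gives 10 > 8. Violating.
Others bid (5, 5, 10): truth gives 7; no alternative beats it.
Others bid (5, 5, 16): truth gives 0; no alternative beats it.
(Checking all 125 profiles: 27 have a profitable deviation, 98 do not.)

27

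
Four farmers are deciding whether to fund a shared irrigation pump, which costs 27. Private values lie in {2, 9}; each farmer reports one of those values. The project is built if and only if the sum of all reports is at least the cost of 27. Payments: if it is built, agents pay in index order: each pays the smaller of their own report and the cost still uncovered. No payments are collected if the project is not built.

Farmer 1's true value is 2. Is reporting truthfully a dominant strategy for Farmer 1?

Yes

Check each profile of the others' reports and compare truth against every alternative report.
Others report (2, 9, 9): truth gives 0, best alternative gives -7.
Others report (9, 2, 9): truth gives 0, best alternative gives -7.
Others report (9, 9, 2): truth gives 0, best alternative gives -7.
Others report (9, 9, 9): truth gives 0, best alternative gives -7.
Others report (2, 2, 2): truth gives 0, best alternative gives 0.
Others report (2, 2, 9): truth gives 0, best alternative gives 0.
(Remaining 2 profiles checked similarly; truth is weakly best in each.)
In every case the truthful report is at least as good as any alternative, so it is a dominant strategy.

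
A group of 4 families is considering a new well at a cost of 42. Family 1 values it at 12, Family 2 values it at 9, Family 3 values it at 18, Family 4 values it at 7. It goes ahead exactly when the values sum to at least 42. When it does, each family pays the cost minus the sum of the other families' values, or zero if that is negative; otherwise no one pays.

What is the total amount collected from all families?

Total value 46 ≥ cost 42, so it is built.
Family 1: others sum to 34; max(0, 42 - 34) = 8.
Family 2: others sum to 37; max(0, 42 - 37) = 5.
Family 3: others sum to 28; max(0, 42 - 28) = 14.
Family 4: others sum to 39; max(0, 42 - 39) = 3.
Total collected = 8 + 5 + 14 + 3 = 30.

30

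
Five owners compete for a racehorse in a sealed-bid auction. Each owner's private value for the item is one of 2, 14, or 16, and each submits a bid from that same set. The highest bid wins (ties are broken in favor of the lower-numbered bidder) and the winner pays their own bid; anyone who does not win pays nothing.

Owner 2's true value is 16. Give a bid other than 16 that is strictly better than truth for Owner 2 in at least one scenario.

Suppose Owner 1 bids 2, Owner 3 bids 2, Owner 4 bids 2 and Owner 5 bids 2.
Bid 16: wins, pays 16, utility 16 - 16 = 0.
Bid 14: wins, pays 14, utility 16 - 14 = 2.
So bidding 14 beats truth here (2 > 0).

14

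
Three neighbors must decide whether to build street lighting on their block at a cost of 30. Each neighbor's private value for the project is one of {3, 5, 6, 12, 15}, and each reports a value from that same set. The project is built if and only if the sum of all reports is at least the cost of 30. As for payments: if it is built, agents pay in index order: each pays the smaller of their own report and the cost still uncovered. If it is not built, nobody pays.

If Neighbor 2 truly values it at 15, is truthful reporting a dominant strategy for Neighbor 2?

Consider the case where Neighbor 1 reports 3 and Neighbor 3 reports 15.
Truthful report 15: project built, pays 15, utility 15 - 15 = 0.
Report 12 instead: project built, pays 12, utility 15 - 12 = 3.
Since 3 > 0, reporting 12 is strictly better here, so truthful reporting is not dominant.

No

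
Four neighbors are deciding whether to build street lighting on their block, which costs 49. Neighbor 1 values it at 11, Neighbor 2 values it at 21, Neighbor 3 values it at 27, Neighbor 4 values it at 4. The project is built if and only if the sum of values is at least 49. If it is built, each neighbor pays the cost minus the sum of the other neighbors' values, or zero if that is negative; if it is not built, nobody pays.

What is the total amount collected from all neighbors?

Total value 63 ≥ cost 49, so it is built.
Neighbor 1: others sum to 52; max(0, 49 - 52) = 0.
Neighbor 2: others sum to 42; max(0, 49 - 42) = 7.
Neighbor 3: others sum to 36; max(0, 49 - 36) = 13.
Neighbor 4: others sum to 59; max(0, 49 - 59) = 0.
Total collected = 0 + 7 + 13 + 0 = 20.

20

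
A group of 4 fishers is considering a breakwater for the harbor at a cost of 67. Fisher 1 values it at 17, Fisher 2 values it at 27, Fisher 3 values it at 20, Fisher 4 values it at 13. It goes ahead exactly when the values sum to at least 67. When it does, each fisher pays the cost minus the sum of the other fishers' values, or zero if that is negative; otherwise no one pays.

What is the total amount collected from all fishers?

Total value 77 ≥ cost 67, so it is built.
Fisher 1: others sum to 60; max(0, 67 - 60) = 7.
Fisher 2: others sum to 50; max(0, 67 - 50) = 17.
Fisher 3: others sum to 57; max(0, 67 - 57) = 10.
Fisher 4: others sum to 64; max(0, 67 - 64) = 3.
Total collected = 7 + 17 + 10 + 3 = 37.

37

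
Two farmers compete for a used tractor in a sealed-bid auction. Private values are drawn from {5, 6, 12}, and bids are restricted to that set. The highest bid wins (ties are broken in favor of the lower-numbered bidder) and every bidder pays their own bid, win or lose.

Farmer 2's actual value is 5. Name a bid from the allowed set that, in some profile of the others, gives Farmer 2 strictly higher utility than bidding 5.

Suppose Farmer 1 bids 5.
Bid 5: loses but pays 5, utility -5.
Bid 6: wins, pays 6, utility 5 - 6 = -1.
So bidding 6 beats truth here (-1 > -5).

6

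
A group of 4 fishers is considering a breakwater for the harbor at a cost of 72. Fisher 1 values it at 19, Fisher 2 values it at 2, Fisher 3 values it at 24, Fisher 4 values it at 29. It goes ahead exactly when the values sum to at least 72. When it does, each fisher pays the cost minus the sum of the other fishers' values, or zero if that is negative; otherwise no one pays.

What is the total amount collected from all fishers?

Total value 74 ≥ cost 72, so it is built.
Fisher 1: others sum to 55; max(0, 72 - 55) = 17.
Fisher 2: others sum to 72; max(0, 72 - 72) = 0.
Fisher 3: others sum to 50; max(0, 72 - 50) = 22.
Fisher 4: others sum to 45; max(0, 72 - 45) = 27.
Total collected = 17 + 0 + 22 + 27 = 66.

66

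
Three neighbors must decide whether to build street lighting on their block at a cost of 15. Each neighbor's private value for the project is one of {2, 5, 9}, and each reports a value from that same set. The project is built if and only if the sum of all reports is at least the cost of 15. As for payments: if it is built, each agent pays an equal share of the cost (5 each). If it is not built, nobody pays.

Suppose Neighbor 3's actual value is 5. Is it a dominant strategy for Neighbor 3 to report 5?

Check each profile of the others' reports and compare truth against every alternative report.
Others report (2, 2): truth gives 0, best alternative gives 0.
Others report (2, 5): truth gives 0, best alternative gives 0.
Others report (2, 9): truth gives 0, best alternative gives 0.
Others report (5, 2): truth gives 0, best alternative gives 0.
Others report (5, 5): truth gives 0, best alternative gives 0.
Others report (5, 9): truth gives 0, best alternative gives 0.
(Remaining 3 profiles checked similarly; truth is weakly best in each.)
In every case the truthful report is at least as good as any alternative, so it is a dominant strategy.

Yes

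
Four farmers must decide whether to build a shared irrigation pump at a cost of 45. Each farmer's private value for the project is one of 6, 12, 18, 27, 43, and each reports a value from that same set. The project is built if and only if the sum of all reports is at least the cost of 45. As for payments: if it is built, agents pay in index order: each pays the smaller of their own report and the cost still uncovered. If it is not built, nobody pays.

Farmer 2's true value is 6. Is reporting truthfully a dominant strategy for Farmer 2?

Yes

Check each profile of the others' reports and compare truth against every alternative report.
Others report (6, 6, 27): truth gives 0, best alternative gives -6.
Others report (6, 6, 43): truth gives 0, best alternative gives -6.
Others report (6, 12, 18): truth gives 0, best alternative gives -6.
Others report (6, 12, 27): truth gives 0, best alternative gives -6.
Others report (6, 12, 43): truth gives 0, best alternative gives -6.
Others report (6, 18, 12): truth gives 0, best alternative gives -6.
(Remaining 119 profiles checked similarly; truth is weakly best in each.)
In every case the truthful report is at least as good as any alternative, so it is a dominant strategy.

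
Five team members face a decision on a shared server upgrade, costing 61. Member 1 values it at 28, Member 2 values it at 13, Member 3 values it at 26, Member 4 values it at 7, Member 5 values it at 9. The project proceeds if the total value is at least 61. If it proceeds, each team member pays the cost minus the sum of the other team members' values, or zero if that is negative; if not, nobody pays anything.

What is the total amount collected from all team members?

10

Total value 83 ≥ cost 61, so it is built.
Member 1: others sum to 55; max(0, 61 - 55) = 6.
Member 2: others sum to 70; max(0, 61 - 70) = 0.
Member 3: others sum to 57; max(0, 61 - 57) = 4.
Member 4: others sum to 76; max(0, 61 - 76) = 0.
Member 5: others sum to 74; max(0, 61 - 74) = 0.
Total collected = 6 + 0 + 4 + 0 + 0 = 10.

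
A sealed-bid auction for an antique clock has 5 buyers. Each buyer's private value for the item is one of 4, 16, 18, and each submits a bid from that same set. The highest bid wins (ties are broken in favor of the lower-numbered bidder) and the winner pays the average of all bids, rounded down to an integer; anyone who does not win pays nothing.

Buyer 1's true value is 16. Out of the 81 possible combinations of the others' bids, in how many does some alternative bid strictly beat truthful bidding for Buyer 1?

Others bid (4, 4, 4, 4): truth gives 10; bid 4 gives 12 > 10. Violating.
Others bid (4, 4, 4, 18): truth gives 0; bid 18 gives 7 > 0. Violating.
Others bid (4, 4, 16, 18): truth gives 0; bid 18 gives 4 > 0. Violating.
Others bid (4, 4, 18, 4): truth gives 0; bid 18 gives 7 > 0. Violating.
Others bid (4, 4, 4, 16): truth gives 8; no alternative beats it.
Others bid (4, 4, 16, 4): truth gives 8; no alternative beats it.
(Checking all 81 profiles: 51 have a profitable deviation, 30 do not.)

51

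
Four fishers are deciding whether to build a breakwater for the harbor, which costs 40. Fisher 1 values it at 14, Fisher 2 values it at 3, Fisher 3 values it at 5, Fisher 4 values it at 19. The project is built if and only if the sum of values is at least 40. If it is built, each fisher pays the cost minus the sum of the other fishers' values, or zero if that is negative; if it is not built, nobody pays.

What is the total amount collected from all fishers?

Total value 41 ≥ cost 40, so it is built.
Fisher 1: others sum to 27; max(0, 40 - 27) = 13.
Fisher 2: others sum to 38; max(0, 40 - 38) = 2.
Fisher 3: others sum to 36; max(0, 40 - 36) = 4.
Fisher 4: others sum to 22; max(0, 40 - 22) = 18.
Total collected = 13 + 2 + 4 + 18 = 37.

37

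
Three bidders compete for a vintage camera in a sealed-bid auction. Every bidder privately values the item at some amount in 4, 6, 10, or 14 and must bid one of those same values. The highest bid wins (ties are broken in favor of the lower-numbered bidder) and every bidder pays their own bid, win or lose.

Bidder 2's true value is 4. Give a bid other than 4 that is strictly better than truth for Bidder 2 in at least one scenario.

6

Suppose Bidder 1 bids 4 and Bidder 3 bids 4.
Bid 4: loses but pays 4, utility -4.
Bid 6: wins, pays 6, utility 4 - 6 = -2.
So bidding 6 beats truth here (-2 > -4).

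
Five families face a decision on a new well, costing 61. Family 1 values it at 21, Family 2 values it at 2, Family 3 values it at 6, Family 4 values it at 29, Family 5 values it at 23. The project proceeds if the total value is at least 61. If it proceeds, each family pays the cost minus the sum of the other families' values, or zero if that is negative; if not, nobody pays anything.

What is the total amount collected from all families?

Total value 81 ≥ cost 61, so it is built.
Family 1: others sum to 60; max(0, 61 - 60) = 1.
Family 2: others sum to 79; max(0, 61 - 79) = 0.
Family 3: others sum to 75; max(0, 61 - 75) = 0.
Family 4: others sum to 52; max(0, 61 - 52) = 9.
Family 5: others sum to 58; max(0, 61 - 58) = 3.
Total collected = 1 + 0 + 0 + 9 + 3 = 13.

13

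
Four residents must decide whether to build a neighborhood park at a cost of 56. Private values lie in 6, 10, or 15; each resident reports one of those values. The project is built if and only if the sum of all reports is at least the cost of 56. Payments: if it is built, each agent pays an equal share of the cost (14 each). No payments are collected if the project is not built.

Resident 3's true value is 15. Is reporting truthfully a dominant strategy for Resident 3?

Check each profile of the others' reports and compare truth against every alternative report.
Others report (15, 15, 15): truth gives 1, best alternative gives 0.
Others report (6, 6, 6): truth gives 0, best alternative gives 0.
Others report (6, 6, 10): truth gives 0, best alternative gives 0.
Others report (6, 6, 15): truth gives 0, best alternative gives 0.
Others report (6, 10, 6): truth gives 0, best alternative gives 0.
Others report (6, 10, 10): truth gives 0, best alternative gives 0.
(Remaining 21 profiles checked similarly; truth is weakly best in each.)
In every case the truthful report is at least as good as any alternative, so it is a dominant strategy.

Yes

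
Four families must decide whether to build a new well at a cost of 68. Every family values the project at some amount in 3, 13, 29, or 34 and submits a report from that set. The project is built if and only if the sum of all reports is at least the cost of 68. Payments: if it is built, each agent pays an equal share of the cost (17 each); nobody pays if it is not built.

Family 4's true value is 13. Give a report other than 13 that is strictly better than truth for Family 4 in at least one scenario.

Suppose Family 1 reports 3, Family 2 reports 29 and Family 3 reports 29.
Report 13: project built, pays 17, utility 13 - 17 = -4.
Report 3: project not built, utility 0.
So reporting 3 beats truth here (0 > -4).

3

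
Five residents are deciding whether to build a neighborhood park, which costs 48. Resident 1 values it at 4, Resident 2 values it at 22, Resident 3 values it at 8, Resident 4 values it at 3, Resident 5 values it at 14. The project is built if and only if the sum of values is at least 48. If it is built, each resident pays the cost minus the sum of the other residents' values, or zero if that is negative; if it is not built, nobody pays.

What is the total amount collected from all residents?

36

Total value 51 ≥ cost 48, so it is built.
Resident 1: others sum to 47; max(0, 48 - 47) = 1.
Resident 2: others sum to 29; max(0, 48 - 29) = 19.
Resident 3: others sum to 43; max(0, 48 - 43) = 5.
Resident 4: others sum to 48; max(0, 48 - 48) = 0.
Resident 5: others sum to 37; max(0, 48 - 37) = 11.
Total collected = 1 + 19 + 5 + 0 + 11 = 36.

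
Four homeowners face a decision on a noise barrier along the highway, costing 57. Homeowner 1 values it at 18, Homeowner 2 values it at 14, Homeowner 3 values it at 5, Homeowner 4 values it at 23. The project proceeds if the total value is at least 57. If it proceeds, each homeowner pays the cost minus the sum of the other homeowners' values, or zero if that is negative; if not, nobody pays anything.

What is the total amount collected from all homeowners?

Total value 60 ≥ cost 57, so it is built.
Homeowner 1: others sum to 42; max(0, 57 - 42) = 15.
Homeowner 2: others sum to 46; max(0, 57 - 46) = 11.
Homeowner 3: others sum to 55; max(0, 57 - 55) = 2.
Homeowner 4: others sum to 37; max(0, 57 - 37) = 20.
Total collected = 15 + 11 + 2 + 20 = 48.

48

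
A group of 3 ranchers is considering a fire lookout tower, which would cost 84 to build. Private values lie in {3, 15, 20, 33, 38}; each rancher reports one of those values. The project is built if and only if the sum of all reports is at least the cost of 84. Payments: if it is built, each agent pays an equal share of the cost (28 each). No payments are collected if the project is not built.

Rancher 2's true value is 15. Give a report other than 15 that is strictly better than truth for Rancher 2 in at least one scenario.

Suppose Rancher 1 reports 33 and Rancher 3 reports 38.
Report 15: project built, pays 28, utility 15 - 28 = -13.
Report 3: project not built, utility 0.
So reporting 3 beats truth here (0 > -13).

3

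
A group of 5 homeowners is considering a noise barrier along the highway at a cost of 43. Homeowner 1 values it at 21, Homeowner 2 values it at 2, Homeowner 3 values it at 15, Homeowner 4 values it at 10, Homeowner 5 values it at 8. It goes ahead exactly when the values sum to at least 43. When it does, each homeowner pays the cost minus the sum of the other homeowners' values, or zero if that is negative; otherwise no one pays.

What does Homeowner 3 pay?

Total value 56 ≥ cost 43, so the project is built.
The other homeowners' values sum to 41.
Cost minus that sum is 43 - 41 = 2.

2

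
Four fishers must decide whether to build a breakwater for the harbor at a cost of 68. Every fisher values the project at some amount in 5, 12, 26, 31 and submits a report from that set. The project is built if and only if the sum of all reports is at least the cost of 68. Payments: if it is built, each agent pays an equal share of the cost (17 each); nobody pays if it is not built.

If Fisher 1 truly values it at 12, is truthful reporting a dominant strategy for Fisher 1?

Consider the case where Fisher 2 reports 5, Fisher 3 reports 26 and Fisher 4 reports 26.
Truthful report 12: project built, pays 17, utility 12 - 17 = -5.
Report 5 instead: project not built, utility 0.
Since 0 > -5, reporting 5 is strictly better here, so truthful reporting is not dominant.

No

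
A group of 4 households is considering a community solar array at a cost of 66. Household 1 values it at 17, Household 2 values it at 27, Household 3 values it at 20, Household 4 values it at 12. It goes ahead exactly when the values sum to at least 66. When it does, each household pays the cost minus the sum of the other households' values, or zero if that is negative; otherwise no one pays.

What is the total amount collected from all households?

Total value 76 ≥ cost 66, so it is built.
Household 1: others sum to 59; max(0, 66 - 59) = 7.
Household 2: others sum to 49; max(0, 66 - 49) = 17.
Household 3: others sum to 56; max(0, 66 - 56) = 10.
Household 4: others sum to 64; max(0, 66 - 64) = 2.
Total collected = 7 + 17 + 10 + 2 = 36.

36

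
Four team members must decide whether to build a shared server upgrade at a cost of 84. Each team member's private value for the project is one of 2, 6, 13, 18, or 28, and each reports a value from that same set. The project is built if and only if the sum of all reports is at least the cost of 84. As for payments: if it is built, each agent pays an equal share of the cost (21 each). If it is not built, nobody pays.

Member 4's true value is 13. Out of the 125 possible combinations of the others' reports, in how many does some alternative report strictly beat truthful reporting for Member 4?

3

Others report (18, 28, 28): truth gives -8; report 2 gives 0 > -8. Violating.
Others report (28, 18, 28): truth gives -8; report 2 gives 0 > -8. Violating.
Others report (28, 28, 18): truth gives -8; report 2 gives 0 > -8. Violating.
Others report (2, 2, 2): truth gives 0; no alternative beats it.
Others report (2, 2, 6): truth gives 0; no alternative beats it.
(Checking all 125 profiles: 3 have a profitable deviation, 122 do not.)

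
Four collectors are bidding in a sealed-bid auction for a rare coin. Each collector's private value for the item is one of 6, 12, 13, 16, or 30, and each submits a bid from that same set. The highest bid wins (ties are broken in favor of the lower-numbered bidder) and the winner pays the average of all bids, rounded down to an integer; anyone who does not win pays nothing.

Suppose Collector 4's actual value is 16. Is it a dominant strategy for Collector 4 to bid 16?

No

Consider the case where Collector 1 bids 6, Collector 2 bids 6 and Collector 3 bids 6.
Truthful bid 16: wins, pays 8, utility 16 - 8 = 8.
Bid 12 instead: wins, pays 7, utility 16 - 7 = 9.
Since 9 > 8, bidding 12 is strictly better here, so truthful bidding is not dominant.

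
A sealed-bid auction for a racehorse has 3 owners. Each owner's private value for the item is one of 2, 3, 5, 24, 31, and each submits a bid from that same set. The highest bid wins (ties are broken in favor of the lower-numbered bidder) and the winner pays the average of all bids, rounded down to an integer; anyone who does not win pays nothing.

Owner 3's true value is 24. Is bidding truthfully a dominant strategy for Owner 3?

Consider the case where Owner 1 bids 2 and Owner 2 bids 2.
Truthful bid 24: wins, pays 9, utility 24 - 9 = 15.
Bid 3 instead: wins, pays 2, utility 24 - 2 = 22.
Since 22 > 15, bidding 3 is strictly better here, so truthful bidding is not dominant.

No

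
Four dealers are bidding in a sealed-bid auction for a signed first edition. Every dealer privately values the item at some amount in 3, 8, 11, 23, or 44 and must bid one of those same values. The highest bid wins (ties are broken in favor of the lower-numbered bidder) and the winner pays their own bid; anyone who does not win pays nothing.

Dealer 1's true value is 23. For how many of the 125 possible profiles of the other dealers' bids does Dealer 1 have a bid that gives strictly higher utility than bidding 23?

27

Others bid (3, 3, 3): truth gives 0; bid 3 gives 20 > 0. Violating.
Others bid (3, 3, 8): truth gives 0; bid 8 gives 15 > 0. Violating.
Others bid (3, 3, 11): truth gives 0; bid 11 gives 12 > 0. Violating.
Others bid (3, 8, 3): truth gives 0; bid 8 gives 15 > 0. Violating.
Others bid (3, 3, 23): truth gives 0; no alternative beats it.
Others bid (3, 3, 44): truth gives 0; no alternative beats it.
(Checking all 125 profiles: 27 have a profitable deviation, 98 do not.)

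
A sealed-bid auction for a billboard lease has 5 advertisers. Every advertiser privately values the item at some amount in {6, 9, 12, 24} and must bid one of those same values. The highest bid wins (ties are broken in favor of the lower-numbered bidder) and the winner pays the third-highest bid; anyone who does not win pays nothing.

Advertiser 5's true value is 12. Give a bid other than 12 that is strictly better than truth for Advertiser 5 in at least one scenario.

Suppose Advertiser 1 bids 6, Advertiser 2 bids 6, Advertiser 3 bids 6 and Advertiser 4 bids 12.
Bid 12: loses, pays 0, utility 0.
Bid 24: wins, pays 6, utility 12 - 6 = 6.
So bidding 24 beats truth here (6 > 0).

24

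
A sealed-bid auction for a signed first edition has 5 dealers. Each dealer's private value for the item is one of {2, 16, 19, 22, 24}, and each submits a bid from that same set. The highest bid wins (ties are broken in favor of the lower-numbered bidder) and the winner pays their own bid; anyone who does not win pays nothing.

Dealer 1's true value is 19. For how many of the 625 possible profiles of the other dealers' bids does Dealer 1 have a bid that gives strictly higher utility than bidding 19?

Others bid (2, 2, 2, 2): truth gives 0; bid 2 gives 17 > 0. Violating.
Others bid (2, 2, 2, 16): truth gives 0; bid 16 gives 3 > 0. Violating.
Others bid (2, 2, 16, 2): truth gives 0; bid 16 gives 3 > 0. Violating.
Others bid (2, 2, 16, 16): truth gives 0; bid 16 gives 3 > 0. Violating.
Others bid (2, 2, 2, 19): truth gives 0; no alternative beats it.
Others bid (2, 2, 2, 22): truth gives 0; no alternative beats it.
(Checking all 625 profiles: 16 have a profitable deviation, 609 do not.)

16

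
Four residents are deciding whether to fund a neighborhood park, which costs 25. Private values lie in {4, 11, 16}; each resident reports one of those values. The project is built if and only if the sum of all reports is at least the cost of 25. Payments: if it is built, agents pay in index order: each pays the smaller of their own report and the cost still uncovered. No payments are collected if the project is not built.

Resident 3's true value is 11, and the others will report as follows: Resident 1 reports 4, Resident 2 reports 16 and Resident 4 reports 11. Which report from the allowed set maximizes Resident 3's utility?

Report 4: project built, pays 4, utility 11 - 4 = 7.
Report 11: project built, pays 5, utility 11 - 5 = 6.
Report 16: project built, pays 5, utility 11 - 5 = 6.
The best choice is 4 with utility 7.

4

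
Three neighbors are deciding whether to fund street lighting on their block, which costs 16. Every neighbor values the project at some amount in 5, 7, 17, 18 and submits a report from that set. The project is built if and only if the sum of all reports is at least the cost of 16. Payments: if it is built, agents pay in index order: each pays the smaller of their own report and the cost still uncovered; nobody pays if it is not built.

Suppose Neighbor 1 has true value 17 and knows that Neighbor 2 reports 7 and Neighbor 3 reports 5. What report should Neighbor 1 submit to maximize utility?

Report 5: project built, pays 5, utility 17 - 5 = 12.
Report 7: project built, pays 7, utility 17 - 7 = 10.
Report 17: project built, pays 16, utility 17 - 16 = 1.
Report 18: project built, pays 16, utility 17 - 16 = 1.
The best choice is 5 with utility 12.

5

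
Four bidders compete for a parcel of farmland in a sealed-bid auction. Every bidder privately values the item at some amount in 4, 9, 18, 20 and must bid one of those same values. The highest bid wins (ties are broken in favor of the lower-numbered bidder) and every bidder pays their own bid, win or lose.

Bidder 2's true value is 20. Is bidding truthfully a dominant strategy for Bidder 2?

Consider the case where Bidder 1 bids 4, Bidder 3 bids 4 and Bidder 4 bids 4.
Truthful bid 20: wins, pays 20, utility 20 - 20 = 0.
Bid 9 instead: wins, pays 9, utility 20 - 9 = 11.
Since 11 > 0, bidding 9 is strictly better here, so truthful bidding is not dominant.

No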